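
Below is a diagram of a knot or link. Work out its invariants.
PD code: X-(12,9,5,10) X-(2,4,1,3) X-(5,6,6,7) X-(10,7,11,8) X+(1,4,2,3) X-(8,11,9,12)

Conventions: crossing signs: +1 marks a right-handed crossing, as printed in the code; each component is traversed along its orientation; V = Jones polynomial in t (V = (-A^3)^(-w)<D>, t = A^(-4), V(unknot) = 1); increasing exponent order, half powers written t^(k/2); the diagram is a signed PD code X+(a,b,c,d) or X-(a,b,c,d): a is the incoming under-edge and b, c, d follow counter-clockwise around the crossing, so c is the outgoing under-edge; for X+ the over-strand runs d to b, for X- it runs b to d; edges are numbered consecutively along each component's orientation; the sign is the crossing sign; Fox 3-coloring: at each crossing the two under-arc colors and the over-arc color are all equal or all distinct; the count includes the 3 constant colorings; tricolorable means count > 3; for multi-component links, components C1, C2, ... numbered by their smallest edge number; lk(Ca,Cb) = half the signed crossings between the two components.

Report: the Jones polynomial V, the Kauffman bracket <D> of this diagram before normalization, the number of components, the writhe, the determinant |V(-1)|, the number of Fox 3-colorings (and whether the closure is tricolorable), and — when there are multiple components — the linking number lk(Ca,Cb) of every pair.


V(t) = -t^-5 - t^-4 + t^-3 + 2t^-2 + 2t^-1 + 1
bracket: A^-12 + 2A^-8 + 2A^-4 + 1 - A^4 - A^8, w = -4
3 components, writhe -4, over 6 crossings
lk(C1,C2) = 0
linking number lk(C1,C3) = 0
lk(C2,C3): 0
det 0, colorings 81 of 3^7 — tricolorable
observation: det 0 = |V(-1)|; divisible by 3, so tricolorable


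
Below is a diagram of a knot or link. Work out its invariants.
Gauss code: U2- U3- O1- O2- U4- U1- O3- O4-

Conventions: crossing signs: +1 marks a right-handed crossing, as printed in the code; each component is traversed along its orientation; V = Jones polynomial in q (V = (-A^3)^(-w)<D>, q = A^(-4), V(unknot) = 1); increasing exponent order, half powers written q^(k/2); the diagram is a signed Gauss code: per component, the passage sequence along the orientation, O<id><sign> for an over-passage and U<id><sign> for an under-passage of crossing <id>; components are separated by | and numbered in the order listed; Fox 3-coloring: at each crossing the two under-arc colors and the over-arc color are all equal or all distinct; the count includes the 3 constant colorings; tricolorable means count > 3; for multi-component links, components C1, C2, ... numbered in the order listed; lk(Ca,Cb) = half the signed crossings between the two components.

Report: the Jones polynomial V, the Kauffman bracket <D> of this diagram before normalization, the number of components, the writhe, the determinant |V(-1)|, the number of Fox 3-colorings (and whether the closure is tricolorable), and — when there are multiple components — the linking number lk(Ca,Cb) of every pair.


V(q) = -q^-4 + q^-3 + q^-1
bracket: A^-8 + 1 - A^4, w = -4
1 component, writhe -4, over 4 crossings
det 3, colorings 9 of 3^4 — tricolorable
observation: |V(-1)| = 3: so tricolorable, since 3 divides 3


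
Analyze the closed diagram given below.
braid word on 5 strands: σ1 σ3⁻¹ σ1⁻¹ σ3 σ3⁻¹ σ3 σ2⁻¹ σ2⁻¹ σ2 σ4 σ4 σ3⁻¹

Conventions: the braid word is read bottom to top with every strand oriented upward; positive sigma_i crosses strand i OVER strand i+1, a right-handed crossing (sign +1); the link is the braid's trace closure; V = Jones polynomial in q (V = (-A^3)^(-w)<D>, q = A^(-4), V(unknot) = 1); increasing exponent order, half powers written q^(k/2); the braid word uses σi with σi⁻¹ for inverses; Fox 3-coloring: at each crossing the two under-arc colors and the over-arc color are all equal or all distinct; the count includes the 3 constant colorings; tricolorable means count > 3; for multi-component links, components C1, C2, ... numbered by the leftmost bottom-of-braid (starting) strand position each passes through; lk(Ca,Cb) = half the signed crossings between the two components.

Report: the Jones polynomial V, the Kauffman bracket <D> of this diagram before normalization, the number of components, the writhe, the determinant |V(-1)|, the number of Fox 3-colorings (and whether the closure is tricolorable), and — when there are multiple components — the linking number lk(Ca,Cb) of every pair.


Jones polynomial: V(q) = 1 + q + q^2 + q^3
<D> = A^-12 + A^-8 + A^-4 + 1; writhe 0
components 3, writhe 0 (12 crossings)
linking number lk(C1,C2) = 0
lk(C1,C3): 0
lk(C2,C3) = +1
3-colorings: 9 of 3^13, det 0 — tricolorable
note: det 0 = |V(-1)|; divisible by 3, so tricolorable


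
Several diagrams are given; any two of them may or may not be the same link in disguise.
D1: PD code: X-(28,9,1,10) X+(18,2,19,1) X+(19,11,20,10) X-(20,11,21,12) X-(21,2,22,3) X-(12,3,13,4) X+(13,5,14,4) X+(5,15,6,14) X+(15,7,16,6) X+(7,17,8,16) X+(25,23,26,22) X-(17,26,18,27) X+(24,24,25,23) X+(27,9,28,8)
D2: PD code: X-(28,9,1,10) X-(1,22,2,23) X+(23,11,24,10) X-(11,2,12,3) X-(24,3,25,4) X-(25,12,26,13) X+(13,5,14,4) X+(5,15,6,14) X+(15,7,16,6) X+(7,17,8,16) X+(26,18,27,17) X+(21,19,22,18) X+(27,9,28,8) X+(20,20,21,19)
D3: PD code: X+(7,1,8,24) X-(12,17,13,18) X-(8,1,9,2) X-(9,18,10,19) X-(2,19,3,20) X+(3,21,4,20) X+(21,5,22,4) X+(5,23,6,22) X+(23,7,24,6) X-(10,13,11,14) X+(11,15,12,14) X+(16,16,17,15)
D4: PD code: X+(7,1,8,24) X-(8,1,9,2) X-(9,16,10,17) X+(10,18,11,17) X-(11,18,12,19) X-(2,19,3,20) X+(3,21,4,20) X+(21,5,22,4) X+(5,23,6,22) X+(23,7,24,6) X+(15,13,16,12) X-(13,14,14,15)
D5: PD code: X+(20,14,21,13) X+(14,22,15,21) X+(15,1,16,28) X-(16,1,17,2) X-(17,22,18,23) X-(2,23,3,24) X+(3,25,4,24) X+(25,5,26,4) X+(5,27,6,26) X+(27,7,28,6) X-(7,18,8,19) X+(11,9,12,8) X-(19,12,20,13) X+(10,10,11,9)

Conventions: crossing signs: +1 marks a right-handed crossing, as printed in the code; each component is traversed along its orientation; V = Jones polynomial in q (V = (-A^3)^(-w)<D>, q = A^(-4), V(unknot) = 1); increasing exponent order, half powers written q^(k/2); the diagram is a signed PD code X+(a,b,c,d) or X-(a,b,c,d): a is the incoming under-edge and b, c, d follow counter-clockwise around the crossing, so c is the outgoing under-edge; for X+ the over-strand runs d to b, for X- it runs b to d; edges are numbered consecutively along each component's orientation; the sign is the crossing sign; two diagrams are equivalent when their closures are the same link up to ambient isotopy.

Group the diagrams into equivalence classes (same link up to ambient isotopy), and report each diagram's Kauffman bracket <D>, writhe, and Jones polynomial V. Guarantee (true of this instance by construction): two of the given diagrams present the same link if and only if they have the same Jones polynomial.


grouping into links: {D1, D2, D3, D4, D5}
V(D1) = q + q^3 - q^4  (w +4, c 14, <D> = -A^-4 + 1 + A^8)
V(D2) = q + q^3 - q^4  [14 crossings, <D> = -A^-4 + 1 + A^8, w = +4]
D3 (bracket -A^-10 + A^-6 + A^2; 12 crossings at w = +2): V = q + q^3 - q^4
D4 (bracket -A^-10 + A^-6 + A^2; 12 crossings at w = +2): V = q + q^3 - q^4
D5 (bracket -A^-4 + 1 + A^8; 14 crossings at w = +4): V = q + q^3 - q^4
why: all 5 diagrams share one V(q), hence one class


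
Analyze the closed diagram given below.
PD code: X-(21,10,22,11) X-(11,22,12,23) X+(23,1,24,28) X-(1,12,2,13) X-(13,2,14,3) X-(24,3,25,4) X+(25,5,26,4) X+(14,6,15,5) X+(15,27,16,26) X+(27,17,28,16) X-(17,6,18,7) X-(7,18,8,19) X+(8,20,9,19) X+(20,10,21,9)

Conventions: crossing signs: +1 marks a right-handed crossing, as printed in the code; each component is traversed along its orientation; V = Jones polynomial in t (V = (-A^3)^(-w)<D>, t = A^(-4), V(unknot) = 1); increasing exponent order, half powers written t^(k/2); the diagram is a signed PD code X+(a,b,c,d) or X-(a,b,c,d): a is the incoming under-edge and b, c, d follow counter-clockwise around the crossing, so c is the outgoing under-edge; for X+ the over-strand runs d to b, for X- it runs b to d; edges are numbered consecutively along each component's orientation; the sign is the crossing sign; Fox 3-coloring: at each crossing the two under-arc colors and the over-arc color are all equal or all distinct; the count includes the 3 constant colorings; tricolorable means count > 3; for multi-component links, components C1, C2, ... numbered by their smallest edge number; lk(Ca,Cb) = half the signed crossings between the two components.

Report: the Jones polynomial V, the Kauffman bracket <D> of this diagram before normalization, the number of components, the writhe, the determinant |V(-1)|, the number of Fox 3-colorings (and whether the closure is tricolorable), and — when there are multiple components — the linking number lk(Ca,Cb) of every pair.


V(t) = -t^-3 + 2t^-2 - 2t^-1 + 3 - 2t + 2t^2 - t^3
bracket: -A^-12 + 2A^-8 - 2A^-4 + 3 - 2A^4 + 2A^8 - A^12, w = 0
1 component, writhe 0, over 14 crossings
det 13, colorings 3 of 3^14 — not tricolorable
observation: palindromic: swapping t for 1/t fixes V


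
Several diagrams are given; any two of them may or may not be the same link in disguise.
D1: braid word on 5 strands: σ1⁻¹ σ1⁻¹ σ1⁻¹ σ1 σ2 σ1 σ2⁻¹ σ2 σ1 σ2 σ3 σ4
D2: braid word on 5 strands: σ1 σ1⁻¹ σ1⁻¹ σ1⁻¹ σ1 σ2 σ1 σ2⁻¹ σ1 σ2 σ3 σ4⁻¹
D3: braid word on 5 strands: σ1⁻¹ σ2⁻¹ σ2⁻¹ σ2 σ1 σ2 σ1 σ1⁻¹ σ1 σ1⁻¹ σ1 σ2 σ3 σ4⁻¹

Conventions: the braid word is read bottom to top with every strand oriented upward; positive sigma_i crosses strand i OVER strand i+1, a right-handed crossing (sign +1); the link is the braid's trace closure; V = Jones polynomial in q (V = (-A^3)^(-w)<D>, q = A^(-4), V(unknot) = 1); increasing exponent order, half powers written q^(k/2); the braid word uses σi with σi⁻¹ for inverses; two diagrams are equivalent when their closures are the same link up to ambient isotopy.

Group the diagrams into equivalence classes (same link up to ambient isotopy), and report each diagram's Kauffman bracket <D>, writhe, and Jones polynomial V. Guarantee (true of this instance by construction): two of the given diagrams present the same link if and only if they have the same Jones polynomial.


grouping into links: {D1, D2} | {D3}
V(D1) = 2 + q^2 + q^4  (w +4, c 12, <D> = A^-4 + A^4 + 2A^12)
V(D2) = 2 + q^2 + q^4  [12 crossings, <D> = A^-10 + A^-2 + 2A^6, w = +2]
D3 (bracket A^-6 + A^-2 + A^2 + A^6; 14 crossings at w = +2): V = 1 + q + q^2 + q^3
why: V(q) takes 2 values over 3 diagrams, fixing the grouping


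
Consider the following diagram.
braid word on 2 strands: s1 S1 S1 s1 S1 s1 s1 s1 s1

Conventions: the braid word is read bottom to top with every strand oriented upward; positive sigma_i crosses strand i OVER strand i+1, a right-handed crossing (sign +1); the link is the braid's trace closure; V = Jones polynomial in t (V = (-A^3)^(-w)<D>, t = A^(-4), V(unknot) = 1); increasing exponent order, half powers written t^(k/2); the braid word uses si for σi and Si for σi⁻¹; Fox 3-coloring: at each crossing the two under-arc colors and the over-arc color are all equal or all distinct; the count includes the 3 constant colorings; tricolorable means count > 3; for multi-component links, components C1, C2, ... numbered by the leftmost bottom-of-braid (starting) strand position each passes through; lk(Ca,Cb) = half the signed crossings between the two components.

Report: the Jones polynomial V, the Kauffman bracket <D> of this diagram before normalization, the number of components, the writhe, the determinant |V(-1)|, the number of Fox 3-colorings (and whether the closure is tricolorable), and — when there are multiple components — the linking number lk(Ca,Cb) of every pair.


Jones polynomial: V(t) = t + t^3 - t^4
<D> = A^-7 - A^-3 - A^5; writhe +3
components 1, writhe +3 (9 crossings)
3-colorings: 9 of 3^9, det 3 — tricolorable
note: the span of V is 3, forcing >= 3 crossings in any diagram


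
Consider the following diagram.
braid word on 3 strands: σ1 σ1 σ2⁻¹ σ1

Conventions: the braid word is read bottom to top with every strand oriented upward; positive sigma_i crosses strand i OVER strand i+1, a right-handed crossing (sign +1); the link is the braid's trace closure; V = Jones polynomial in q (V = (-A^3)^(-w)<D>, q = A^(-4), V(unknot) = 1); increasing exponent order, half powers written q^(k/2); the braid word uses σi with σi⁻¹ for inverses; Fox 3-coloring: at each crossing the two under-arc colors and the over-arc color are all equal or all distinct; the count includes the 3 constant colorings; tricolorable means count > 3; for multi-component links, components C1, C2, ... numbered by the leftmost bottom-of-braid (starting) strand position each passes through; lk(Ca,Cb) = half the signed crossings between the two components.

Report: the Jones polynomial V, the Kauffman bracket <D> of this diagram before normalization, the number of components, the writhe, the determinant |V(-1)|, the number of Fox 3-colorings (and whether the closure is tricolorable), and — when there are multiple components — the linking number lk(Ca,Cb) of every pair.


V = q + q^3 - q^4
<D> = -A^-10 + A^-6 + A^2 (w = +2)
1 component over 4 crossings, w = +2
9 Fox colorings among 3^4, |V(-1)| = 3: tricolorable
why: the span of V is 3, forcing >= 3 crossings in any diagram


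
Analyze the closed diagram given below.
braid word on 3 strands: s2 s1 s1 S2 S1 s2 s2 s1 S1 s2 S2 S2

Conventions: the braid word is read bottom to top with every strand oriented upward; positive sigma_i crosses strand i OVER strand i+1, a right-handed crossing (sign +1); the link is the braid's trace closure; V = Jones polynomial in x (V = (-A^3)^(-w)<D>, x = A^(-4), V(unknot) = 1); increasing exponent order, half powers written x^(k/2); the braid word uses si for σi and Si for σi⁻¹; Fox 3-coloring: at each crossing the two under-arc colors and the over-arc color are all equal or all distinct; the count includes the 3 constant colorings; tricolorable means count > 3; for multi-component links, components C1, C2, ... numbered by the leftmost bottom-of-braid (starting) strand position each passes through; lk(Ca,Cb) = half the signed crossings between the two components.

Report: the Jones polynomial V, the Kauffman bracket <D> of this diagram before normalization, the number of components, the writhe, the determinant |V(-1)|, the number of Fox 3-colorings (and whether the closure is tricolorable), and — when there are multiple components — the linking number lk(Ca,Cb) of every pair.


V(x) = x + x^3 - x^4
bracket: -A^-10 + A^-6 + A^2, w = +2
1 component, writhe +2, over 12 crossings
det 3, colorings 9 of 3^12 — tricolorable
observation: the span of V is 3, forcing >= 3 crossings in any diagram


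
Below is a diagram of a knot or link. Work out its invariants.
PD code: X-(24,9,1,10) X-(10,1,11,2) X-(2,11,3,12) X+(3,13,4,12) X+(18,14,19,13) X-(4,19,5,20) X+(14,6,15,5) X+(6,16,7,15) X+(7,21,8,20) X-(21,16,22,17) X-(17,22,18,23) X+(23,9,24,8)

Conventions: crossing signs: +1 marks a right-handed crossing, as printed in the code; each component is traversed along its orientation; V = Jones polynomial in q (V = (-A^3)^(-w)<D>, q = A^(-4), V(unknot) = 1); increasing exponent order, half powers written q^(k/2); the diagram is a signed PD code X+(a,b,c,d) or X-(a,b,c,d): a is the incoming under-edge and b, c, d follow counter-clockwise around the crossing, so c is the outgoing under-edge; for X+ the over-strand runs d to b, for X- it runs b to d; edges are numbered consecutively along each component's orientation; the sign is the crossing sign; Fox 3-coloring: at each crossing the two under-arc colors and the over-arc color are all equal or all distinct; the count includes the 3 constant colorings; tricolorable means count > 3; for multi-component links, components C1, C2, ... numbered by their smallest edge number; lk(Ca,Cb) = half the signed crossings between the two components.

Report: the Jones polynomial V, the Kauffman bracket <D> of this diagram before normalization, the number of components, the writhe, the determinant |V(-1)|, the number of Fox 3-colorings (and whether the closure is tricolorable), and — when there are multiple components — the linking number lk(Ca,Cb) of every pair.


V(q) = -q^-3 + 2q^-2 - 2q^-1 + 3 - 2q + 2q^2 - q^3
bracket: -A^-12 + 2A^-8 - 2A^-4 + 3 - 2A^4 + 2A^8 - A^12, w = 0
1 component, writhe 0, over 12 crossings
det 13, colorings 3 of 3^12 — not tricolorable
observation: V spans 6 powers of q: at least 6 crossings in any diagram


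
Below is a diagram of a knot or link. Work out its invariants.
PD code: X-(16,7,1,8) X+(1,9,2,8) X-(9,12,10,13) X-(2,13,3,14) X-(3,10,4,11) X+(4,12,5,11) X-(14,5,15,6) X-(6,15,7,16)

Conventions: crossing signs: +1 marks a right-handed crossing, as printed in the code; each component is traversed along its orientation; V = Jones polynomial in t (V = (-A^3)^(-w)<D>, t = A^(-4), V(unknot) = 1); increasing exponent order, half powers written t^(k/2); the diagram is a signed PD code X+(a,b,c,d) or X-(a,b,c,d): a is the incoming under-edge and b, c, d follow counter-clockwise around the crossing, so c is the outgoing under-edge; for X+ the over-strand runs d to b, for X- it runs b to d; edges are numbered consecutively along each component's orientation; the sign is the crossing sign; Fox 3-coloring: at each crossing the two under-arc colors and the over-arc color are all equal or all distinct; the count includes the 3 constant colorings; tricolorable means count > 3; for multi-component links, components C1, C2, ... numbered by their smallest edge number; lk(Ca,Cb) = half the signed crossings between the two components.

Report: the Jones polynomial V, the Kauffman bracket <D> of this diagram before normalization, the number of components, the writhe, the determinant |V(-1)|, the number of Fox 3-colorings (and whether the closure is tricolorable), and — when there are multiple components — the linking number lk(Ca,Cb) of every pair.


V = -t^-4 + t^-3 + t^-1
<D> = A^-8 + 1 - A^4 (w = -4)
1 component over 8 crossings, w = -4
9 Fox colorings among 3^8, |V(-1)| = 3: tricolorable
why: V spans 3 powers of t: at least 3 crossings in any diagram


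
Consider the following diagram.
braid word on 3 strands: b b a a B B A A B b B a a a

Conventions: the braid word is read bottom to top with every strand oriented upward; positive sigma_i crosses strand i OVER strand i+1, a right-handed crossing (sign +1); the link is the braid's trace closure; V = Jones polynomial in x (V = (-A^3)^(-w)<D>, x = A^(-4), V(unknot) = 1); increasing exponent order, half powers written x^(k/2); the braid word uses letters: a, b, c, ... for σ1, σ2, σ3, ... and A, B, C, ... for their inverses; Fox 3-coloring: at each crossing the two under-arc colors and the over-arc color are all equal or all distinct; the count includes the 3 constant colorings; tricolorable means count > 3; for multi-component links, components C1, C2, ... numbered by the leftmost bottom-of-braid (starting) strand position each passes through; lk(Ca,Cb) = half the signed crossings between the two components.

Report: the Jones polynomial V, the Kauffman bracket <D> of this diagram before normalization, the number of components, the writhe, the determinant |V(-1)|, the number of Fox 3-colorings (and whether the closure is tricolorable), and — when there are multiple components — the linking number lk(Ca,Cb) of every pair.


Jones polynomial: V(x) = -x^-2 + 2x^-1 - 2 + 4x - 4x^2 + 4x^3 - 3x^4 + 2x^5 - x^6
<D> = -A^-18 + 2A^-14 - 3A^-10 + 4A^-6 - 4A^-2 + 4A^2 - 2A^6 + 2A^10 - A^14; writhe +2
components 1, writhe +2 (14 crossings)
3-colorings: 3 of 3^14, det 23 — not tricolorable
note: V spans 8 powers of x: at least 8 crossings in any diagram


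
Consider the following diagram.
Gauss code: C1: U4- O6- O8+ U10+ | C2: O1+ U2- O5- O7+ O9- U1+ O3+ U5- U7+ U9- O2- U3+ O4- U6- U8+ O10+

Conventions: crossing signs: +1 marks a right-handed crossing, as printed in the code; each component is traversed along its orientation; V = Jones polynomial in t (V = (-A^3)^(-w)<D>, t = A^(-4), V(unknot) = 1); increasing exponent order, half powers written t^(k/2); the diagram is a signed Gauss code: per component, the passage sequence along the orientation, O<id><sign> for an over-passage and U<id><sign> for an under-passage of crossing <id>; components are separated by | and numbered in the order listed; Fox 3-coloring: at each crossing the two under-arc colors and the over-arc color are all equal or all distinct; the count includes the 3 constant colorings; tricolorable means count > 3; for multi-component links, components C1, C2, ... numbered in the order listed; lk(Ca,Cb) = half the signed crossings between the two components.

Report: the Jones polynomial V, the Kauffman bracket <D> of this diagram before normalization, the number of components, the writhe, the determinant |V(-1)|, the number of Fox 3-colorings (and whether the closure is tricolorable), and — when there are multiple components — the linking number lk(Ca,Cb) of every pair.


V = -t^(-5/2) - t^(5/2)
<D> = -A^-10 - A^10 (w = 0)
2 components over 10 crossings, w = 0
lk(C1,C2): 0
9 Fox colorings among 3^10, |V(-1)| = 0: tricolorable
why: palindromic: swapping t for 1/t fixes V


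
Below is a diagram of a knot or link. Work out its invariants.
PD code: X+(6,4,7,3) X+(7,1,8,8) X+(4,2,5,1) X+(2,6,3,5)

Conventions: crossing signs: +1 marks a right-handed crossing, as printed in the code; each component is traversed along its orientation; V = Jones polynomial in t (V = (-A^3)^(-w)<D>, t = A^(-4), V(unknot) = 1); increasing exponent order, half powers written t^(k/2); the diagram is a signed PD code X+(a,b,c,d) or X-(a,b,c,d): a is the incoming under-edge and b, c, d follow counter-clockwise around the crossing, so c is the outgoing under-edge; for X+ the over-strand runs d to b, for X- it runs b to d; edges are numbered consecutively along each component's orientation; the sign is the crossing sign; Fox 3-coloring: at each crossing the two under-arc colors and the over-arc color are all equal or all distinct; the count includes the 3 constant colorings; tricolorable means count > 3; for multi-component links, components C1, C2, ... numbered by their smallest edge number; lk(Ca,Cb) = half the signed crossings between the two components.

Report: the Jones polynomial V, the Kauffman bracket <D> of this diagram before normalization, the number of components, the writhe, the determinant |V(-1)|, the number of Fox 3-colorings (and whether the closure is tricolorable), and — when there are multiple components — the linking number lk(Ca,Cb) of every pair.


Jones polynomial: V(t) = t + t^3 - t^4
<D> = -A^-4 + 1 + A^8; writhe +4
components 1, writhe +4 (4 crossings)
3-colorings: 9 of 3^4, det 3 — tricolorable
note: det 3 = |V(-1)|; divisible by 3, so tricolorable


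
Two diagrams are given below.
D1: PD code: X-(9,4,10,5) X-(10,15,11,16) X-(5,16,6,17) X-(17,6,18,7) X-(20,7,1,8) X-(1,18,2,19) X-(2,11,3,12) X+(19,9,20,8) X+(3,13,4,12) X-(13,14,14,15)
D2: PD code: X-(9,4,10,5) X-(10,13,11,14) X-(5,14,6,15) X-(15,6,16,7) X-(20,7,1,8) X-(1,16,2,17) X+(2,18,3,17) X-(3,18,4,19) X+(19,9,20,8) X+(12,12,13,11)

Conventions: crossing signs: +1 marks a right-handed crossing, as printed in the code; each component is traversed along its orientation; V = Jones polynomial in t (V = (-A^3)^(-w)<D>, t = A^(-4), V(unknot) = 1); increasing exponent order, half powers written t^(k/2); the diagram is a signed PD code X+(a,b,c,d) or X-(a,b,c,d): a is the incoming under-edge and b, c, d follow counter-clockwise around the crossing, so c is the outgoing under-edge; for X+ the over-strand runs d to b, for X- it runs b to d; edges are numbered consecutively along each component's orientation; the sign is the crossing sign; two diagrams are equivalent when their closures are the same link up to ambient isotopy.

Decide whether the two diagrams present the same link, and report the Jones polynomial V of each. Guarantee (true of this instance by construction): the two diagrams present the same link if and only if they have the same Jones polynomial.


same link: yes
V(D1) = -t^-4 + t^-3 + t^-1  [10 crossings, <D> = A^-14 + A^-6 - A^-2, w = -6]
V(D2) = -t^-4 + t^-3 + t^-1  [10 crossings, <D> = A^-8 + 1 - A^4, w = -4]
insight: one V(t) for all 2 diagrams — one class (guaranteed)


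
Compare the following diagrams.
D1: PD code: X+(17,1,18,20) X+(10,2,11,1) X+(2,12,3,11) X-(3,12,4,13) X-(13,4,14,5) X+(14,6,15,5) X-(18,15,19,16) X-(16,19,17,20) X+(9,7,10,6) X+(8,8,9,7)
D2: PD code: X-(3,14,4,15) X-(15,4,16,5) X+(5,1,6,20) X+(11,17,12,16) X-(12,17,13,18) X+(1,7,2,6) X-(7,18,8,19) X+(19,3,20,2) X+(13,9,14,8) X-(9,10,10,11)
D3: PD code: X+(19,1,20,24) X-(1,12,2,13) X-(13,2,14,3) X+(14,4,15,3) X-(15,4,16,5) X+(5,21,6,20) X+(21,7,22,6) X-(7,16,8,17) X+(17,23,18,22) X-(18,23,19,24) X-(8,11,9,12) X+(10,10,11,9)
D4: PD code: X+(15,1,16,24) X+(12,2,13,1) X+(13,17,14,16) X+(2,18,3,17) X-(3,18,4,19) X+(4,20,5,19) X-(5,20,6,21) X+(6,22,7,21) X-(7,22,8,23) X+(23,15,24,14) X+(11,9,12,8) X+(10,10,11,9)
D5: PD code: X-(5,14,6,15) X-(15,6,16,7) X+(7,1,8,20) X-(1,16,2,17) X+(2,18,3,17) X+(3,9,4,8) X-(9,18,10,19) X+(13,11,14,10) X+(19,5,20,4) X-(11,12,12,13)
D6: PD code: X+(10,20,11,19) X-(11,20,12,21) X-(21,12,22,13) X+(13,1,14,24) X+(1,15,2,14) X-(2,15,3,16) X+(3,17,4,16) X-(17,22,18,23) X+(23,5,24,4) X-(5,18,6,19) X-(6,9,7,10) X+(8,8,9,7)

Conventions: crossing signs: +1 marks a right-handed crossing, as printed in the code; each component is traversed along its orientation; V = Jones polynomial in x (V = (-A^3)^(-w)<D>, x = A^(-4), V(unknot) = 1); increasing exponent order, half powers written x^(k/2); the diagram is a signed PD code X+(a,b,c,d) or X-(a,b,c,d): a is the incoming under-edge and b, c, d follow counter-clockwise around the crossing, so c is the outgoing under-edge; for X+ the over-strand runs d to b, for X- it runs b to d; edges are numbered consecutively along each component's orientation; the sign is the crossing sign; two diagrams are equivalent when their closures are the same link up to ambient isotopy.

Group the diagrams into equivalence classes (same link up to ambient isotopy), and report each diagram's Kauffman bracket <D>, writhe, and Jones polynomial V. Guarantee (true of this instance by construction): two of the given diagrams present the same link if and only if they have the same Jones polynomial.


grouping into links: {D1} | {D4} | {D2, D3, D5, D6}
V(D1) = 1  (w +2, c 10, <D> = A^6)
V(D2) = -x^-3 + 2x^-2 - 2x^-1 + 3 - 2x + 2x^2 - x^3  (w 0, c 10, <D> = -A^-12 + 2A^-8 - 2A^-4 + 3 - 2A^4 + 2A^8 - A^12)
V(D3) = -x^-3 + 2x^-2 - 2x^-1 + 3 - 2x + 2x^2 - x^3  (w 0, c 12, <D> = -A^-12 + 2A^-8 - 2A^-4 + 3 - 2A^4 + 2A^8 - A^12)
D4 (bracket -A^2 + A^6 + A^14; 12 crossings at w = +6): V = x + x^3 - x^4
V(D5) = -x^-3 + 2x^-2 - 2x^-1 + 3 - 2x + 2x^2 - x^3  [10 crossings, <D> = -A^-12 + 2A^-8 - 2A^-4 + 3 - 2A^4 + 2A^8 - A^12, w = 0]
D6 (bracket -A^-12 + 2A^-8 - 2A^-4 + 3 - 2A^4 + 2A^8 - A^12; 12 crossings at w = 0): V = -x^-3 + 2x^-2 - 2x^-1 + 3 - 2x + 2x^2 - x^3
why: comparing 6 Jones polynomials yields 3 groups


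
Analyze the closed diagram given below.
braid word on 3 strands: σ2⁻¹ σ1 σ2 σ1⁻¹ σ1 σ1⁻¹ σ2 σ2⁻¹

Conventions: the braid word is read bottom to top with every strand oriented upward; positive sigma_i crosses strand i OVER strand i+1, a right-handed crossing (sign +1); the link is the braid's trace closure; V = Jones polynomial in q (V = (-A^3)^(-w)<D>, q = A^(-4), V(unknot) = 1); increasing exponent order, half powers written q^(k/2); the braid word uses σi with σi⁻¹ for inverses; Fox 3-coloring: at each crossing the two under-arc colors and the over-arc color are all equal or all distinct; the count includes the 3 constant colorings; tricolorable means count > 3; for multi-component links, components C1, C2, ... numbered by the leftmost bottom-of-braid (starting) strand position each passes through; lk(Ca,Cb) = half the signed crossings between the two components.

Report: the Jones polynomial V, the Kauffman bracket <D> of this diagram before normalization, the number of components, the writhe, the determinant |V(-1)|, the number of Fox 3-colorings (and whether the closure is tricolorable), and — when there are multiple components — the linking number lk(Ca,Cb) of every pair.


V = 1
<D> = 1 (w = 0)
1 component over 8 crossings, w = 0
3 Fox colorings among 3^8, |V(-1)| = 1: not tricolorable
why: free reduction leaves σ2⁻¹ σ1 σ2 σ1⁻¹ of the original 8 letters


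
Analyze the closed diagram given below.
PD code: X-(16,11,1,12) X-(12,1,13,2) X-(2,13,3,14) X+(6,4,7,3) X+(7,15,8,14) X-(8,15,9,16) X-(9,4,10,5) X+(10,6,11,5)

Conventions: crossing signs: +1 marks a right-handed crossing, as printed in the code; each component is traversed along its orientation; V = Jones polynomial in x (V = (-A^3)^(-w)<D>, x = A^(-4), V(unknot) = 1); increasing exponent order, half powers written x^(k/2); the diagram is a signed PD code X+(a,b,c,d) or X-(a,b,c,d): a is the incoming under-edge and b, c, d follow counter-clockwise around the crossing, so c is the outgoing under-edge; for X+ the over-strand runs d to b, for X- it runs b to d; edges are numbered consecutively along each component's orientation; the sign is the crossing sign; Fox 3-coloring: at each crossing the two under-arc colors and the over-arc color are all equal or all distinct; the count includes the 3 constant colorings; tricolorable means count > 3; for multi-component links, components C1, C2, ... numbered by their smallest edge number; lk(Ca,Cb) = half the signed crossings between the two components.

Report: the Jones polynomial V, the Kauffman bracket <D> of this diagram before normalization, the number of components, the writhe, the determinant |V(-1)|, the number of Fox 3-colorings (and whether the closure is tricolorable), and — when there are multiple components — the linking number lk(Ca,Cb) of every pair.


V = -x^-4 + x^-3 + x^-1
<D> = A^-2 + A^6 - A^10 (w = -2)
1 component over 8 crossings, w = -2
9 Fox colorings among 3^8, |V(-1)| = 3: tricolorable
why: V spans 3 powers of x: at least 3 crossings in any diagram


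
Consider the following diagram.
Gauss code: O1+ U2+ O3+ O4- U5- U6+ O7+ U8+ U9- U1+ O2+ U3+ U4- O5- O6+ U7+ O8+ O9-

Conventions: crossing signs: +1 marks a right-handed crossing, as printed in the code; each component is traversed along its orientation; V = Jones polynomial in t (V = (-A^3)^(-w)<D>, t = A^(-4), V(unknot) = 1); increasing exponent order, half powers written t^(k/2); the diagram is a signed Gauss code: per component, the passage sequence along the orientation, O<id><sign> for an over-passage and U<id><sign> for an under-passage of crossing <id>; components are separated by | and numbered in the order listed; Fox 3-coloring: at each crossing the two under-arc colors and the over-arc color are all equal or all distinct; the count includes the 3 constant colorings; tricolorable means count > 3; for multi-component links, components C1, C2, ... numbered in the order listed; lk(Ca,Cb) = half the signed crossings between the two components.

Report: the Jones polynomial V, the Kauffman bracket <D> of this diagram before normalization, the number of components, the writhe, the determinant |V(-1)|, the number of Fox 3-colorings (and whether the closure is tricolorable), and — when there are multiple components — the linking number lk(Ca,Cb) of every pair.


Jones polynomial: V(t) = t + t^3 - t^4
<D> = A^-7 - A^-3 - A^5; writhe +3
components 1, writhe +3 (9 crossings)
3-colorings: 9 of 3^9, det 3 — tricolorable
note: V spans 3 powers of t: at least 3 crossings in any diagram


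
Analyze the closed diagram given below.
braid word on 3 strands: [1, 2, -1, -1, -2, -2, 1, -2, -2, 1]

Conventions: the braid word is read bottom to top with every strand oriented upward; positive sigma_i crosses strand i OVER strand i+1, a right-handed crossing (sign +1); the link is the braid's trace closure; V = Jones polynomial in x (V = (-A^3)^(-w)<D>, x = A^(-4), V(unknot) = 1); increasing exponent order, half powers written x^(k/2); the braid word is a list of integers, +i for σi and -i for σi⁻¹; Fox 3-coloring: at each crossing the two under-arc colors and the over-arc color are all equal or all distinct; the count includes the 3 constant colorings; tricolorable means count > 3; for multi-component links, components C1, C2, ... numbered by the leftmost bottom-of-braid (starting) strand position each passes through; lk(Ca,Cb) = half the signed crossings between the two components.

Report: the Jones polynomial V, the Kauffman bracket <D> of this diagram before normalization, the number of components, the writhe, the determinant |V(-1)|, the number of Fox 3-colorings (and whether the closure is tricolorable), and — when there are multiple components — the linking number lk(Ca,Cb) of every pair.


V(x) = -x^-6 + 3x^-5 - 5x^-4 + 6x^-3 - 6x^-2 + 6x^-1 - 4 + 3x - x^2
bracket: -A^-14 + 3A^-10 - 4A^-6 + 6A^-2 - 6A^2 + 6A^6 - 5A^10 + 3A^14 - A^18, w = -2
1 component, writhe -2, over 10 crossings
det 35, colorings 3 of 3^10 — not tricolorable
observation: |V(-1)| = 35: so not tricolorable, since 3 does not divide 35


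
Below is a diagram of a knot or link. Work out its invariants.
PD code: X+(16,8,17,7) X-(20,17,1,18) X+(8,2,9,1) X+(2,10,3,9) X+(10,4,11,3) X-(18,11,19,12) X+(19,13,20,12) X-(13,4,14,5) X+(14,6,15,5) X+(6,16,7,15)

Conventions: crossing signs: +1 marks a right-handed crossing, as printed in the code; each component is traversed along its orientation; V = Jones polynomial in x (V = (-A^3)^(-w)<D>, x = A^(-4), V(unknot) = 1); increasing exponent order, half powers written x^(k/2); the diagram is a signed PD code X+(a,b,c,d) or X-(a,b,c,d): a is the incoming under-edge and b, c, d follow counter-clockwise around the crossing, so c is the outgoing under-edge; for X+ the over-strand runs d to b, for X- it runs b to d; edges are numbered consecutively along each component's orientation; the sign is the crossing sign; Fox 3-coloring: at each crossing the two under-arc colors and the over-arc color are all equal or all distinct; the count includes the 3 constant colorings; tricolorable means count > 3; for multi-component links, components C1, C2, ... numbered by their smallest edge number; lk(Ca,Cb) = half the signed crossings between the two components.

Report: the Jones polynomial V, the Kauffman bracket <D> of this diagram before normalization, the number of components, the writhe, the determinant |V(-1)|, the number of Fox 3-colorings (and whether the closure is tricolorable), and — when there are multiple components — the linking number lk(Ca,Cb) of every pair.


Jones polynomial: V(x) = x^2 + x^4 - x^5 + x^6 - x^7
<D> = -A^-16 + A^-12 - A^-8 + A^-4 + A^4; writhe +4
components 1, writhe +4 (10 crossings)
3-colorings: 3 of 3^10, det 5 — not tricolorable
note: w = +4 shifts under R1 moves; the (-A^3)^(-4) factor cancels that in V


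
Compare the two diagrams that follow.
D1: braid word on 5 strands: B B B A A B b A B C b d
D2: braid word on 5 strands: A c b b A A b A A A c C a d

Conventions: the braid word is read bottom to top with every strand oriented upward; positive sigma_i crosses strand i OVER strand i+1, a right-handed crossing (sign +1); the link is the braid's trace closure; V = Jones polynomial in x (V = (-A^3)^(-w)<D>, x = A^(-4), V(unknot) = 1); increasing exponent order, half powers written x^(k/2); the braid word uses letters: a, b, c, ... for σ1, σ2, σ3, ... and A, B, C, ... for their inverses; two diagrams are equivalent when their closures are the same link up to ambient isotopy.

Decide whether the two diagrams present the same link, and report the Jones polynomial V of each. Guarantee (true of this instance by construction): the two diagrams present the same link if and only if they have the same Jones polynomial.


equivalent: no
V(D1) = x^-8 - 2x^-7 + x^-6 - 2x^-5 + 2x^-4 + x^-2  (w -6, c 12, <D> = A^-10 + 2A^-2 - 2A^2 + A^6 - 2A^10 + A^14)
V(D2) = -x^-6 + 2x^-5 - 4x^-4 + 5x^-3 - 4x^-2 + 5x^-1 - 3 + 2x - x^2  (w 0, c 14, <D> = -A^-8 + 2A^-4 - 3 + 5A^4 - 4A^8 + 5A^12 - 4A^16 + 2A^20 - A^24)
why: 2 values of V(x) split the 2 diagrams


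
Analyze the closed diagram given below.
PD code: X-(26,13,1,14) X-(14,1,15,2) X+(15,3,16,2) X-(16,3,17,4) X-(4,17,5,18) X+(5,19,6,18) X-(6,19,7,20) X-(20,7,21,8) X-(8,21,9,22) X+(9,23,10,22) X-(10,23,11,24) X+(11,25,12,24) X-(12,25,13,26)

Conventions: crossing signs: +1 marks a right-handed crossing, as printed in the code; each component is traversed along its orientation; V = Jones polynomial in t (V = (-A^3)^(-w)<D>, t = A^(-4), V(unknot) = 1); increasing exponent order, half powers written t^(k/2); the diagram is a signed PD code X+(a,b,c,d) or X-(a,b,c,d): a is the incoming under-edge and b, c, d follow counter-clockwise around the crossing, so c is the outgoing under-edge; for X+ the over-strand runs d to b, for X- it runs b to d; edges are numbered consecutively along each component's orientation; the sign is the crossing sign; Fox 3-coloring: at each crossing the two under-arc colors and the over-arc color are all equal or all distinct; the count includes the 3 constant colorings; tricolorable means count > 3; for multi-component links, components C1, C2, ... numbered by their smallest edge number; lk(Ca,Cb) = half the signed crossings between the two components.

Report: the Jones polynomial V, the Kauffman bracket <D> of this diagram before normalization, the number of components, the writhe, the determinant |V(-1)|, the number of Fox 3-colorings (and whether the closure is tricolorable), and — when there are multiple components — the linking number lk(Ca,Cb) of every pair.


V(t) = -t^-7 + t^-6 - t^-5 + t^-4 + t^-2
bracket: -A^-7 - A + A^5 - A^9 + A^13, w = -5
1 component, writhe -5, over 13 crossings
det 5, colorings 3 of 3^13 — not tricolorable
observation: |V(-1)| = 5: so not tricolorable, since 3 does not divide 5


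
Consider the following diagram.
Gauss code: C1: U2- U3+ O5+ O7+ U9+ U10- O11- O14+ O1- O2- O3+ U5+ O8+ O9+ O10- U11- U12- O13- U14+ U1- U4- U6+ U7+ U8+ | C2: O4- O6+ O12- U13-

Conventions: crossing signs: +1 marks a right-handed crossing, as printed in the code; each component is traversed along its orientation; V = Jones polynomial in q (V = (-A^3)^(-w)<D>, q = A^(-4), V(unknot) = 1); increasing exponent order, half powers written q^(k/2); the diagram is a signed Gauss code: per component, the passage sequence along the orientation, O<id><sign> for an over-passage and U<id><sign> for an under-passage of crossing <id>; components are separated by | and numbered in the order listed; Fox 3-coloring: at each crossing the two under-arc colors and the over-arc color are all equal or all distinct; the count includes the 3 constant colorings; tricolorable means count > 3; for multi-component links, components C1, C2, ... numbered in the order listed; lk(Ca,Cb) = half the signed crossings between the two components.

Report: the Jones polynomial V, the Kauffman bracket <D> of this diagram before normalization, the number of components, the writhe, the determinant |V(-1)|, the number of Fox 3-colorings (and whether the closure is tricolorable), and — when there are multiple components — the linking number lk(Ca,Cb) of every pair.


Jones polynomial: V(q) = -q^(-5/2) - q^(-1/2)
<D> = -A^2 - A^10; writhe 0
components 2, writhe 0 (14 crossings)
linking number lk(C1,C2) = -1
3-colorings: 3 of 3^14, det 2 — not tricolorable
note: summing lk over 1 pair gives -1


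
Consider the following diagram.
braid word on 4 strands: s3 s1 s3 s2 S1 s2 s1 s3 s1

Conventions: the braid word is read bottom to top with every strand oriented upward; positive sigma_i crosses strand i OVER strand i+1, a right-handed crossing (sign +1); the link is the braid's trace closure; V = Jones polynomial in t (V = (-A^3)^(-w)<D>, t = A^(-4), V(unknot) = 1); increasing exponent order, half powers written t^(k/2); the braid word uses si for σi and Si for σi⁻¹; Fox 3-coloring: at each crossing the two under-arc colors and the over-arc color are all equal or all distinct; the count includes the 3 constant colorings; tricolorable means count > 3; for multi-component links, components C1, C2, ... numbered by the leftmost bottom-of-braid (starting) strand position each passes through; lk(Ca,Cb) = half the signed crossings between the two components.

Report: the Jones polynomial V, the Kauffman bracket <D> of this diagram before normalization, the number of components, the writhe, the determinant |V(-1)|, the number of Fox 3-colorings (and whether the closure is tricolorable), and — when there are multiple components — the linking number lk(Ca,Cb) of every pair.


Jones polynomial: V(t) = t^2 - t^3 + 3t^4 - 3t^5 + 4t^6 - 4t^7 + 2t^8 - 2t^9 + t^10
<D> = -A^-19 + 2A^-15 - 2A^-11 + 4A^-7 - 4A^-3 + 3A - 3A^5 + A^9 - A^13; writhe +7
components 1, writhe +7 (9 crossings)
3-colorings: 9 of 3^9, det 21 — tricolorable
note: V spans 8 powers of t: at least 8 crossings in any diagram
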